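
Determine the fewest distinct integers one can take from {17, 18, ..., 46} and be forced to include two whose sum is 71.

20

A set avoiding the sum 71 can contain at most one of each pair {x, 71−x}, plus the 8 elements whose complement lies outside the range.
The integers 17, …, 35 (19 of them) are such a set: any two sum to at least 17+18 = 35 and at most 34+35 = 69 < 71.
Any 20th integer completes one of the 11 pairs, so 20 choices force a sum of 71.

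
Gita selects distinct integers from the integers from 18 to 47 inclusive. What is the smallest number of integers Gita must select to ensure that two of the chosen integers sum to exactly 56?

21

A set avoiding the sum 56 can contain at most one of each pair {x, 56−x}, plus the 10 elements whose complement lies outside the range or equal to its own complement.
The integers 28, …, 47 (20 of them) are such a set: any two sum to at least 28+29 = 57 > 56.
Any 21st integer completes one of the 10 pairs, so 21 choices force a sum of 56.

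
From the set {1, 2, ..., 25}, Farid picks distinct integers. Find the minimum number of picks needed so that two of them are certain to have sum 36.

A set avoiding the sum 36 can contain at most one of each pair {x, 36−x}, plus the 11 elements whose complement lies outside the range or equal to its own complement.
The integers 1, …, 18 (18 of them) are such a set: any two sum to at least 1+2 = 3 and at most 17+18 = 35 < 36.
Any 19th integer completes one of the 7 pairs, so 19 choices force a sum of 36.

19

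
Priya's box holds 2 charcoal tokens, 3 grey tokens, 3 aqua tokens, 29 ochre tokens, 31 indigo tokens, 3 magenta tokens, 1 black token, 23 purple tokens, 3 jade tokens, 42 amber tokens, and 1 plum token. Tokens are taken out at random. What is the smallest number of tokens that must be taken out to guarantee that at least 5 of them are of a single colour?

33

An adversary could hand out at most 4 tokens per colour (7 colours run out sooner): 2 + 3 + 3 + 4 + 4 + 3 + 1 + 4 + 3 + 4 + 1 = 32 tokens and still no colour has 5.
One more token lands in a colour already at 4, so 33 draws are enough and 32 are not.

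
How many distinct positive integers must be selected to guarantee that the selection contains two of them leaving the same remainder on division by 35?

36

By the pigeonhole principle, the 35 residue classes mod 35 are the pigeonholes.
With 35 integers one could put 1 in each residue class and have no class reach 2.
The 36th integer pushes some class to 2, so 35·1 + 1 = 36.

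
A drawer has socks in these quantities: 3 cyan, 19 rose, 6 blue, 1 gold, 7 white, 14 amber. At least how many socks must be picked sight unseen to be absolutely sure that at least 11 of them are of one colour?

Pigeonhole: put each drawn sock into a box by colour. The largest draw with every box below 11 takes min(count, 10) from each colour; colours with fewer than 10 contribute all they have.
Σ min(cᵢ, 10) = 3 + 10 + 6 + 1 + 7 + 10 = 37.
Draw number 37 + 1 = 38 must push one box to 11.

38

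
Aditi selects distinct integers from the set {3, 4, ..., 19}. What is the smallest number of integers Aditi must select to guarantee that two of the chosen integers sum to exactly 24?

11

A set avoiding the sum 24 can contain at most one of each pair {x, 24−x}, plus the 3 elements whose complement lies outside the range or equal to its own complement.
The integers 3, …, 12 (10 of them) are such a set: any two sum to at least 3+4 = 7 and at most 11+12 = 23 < 24.
By the pigeonhole principle, any 11th integer completes one of the 7 pairs, so 11 choices force a sum of 24.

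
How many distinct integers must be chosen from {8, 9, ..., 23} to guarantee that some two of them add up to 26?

12

Group the elements by complementary pair {x, 26−x}: {8,18}, {9,17}, {10,16}, …, giving 5 two-element pairs, the single value 13 (it cannot pair with itself since the integers are distinct), and 5 integers whose partner 26−x falls outside [8,23].
By pigeonhole, treating each of those 11 groups as a pigeonhole, one can pick one integer per group — 11 integers — with no two summing to 26.
The 12th integer lands in an occupied pair, forcing a sum of 26.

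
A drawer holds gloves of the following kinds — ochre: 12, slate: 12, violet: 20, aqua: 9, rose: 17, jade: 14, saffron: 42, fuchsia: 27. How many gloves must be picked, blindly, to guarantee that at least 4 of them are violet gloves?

In the worst case for collecting violet gloves, every non-violet glove comes out first.
There are 12 + 12 + 9 + 17 + 14 + 42 + 27 = 133 non-violet gloves altogether.
After those, each further glove must be violet, so 133 + 4 = 137 draws guarantee 4 violet gloves.

137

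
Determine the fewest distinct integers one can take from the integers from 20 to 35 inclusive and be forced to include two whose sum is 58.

Group the elements by complementary pair {x, 58−x}: {23,35}, {24,34}, {25,33}, …, giving 6 two-element pairs, the single value 29 (it cannot pair with itself since the integers are distinct), and 3 integers whose partner 58−x falls outside [20,35].
Treating each of those 10 groups as a pigeonhole, one can pick one integer per group — 10 integers — with no two summing to 58.
The 11th integer lands in an occupied pair, forcing a sum of 58.

11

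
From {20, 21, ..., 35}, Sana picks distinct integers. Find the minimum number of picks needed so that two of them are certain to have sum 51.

11

Two chosen integers sum to 51 exactly when both halves of some pair {x, 51−x} with 20 ≤ x ≤ 51−x ≤ 31 are chosen — 6 such pairs.
The remaining 4 elements (those with no distinct partner in range) can never complete a 51-sum, so the worst case takes all of them and one from each pair: 4 + 6 = 10.
The 11th integer has to be the second member of some pair, so 10 + 1 = 11.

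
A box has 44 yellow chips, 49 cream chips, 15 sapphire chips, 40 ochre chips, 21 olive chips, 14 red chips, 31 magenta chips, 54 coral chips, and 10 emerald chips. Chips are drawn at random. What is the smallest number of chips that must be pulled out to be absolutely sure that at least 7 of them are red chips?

271

In the worst case for collecting red chips, every non-red chip comes out first.
There are 44 + 49 + 15 + 40 + 21 + 31 + 54 + 10 = 264 non-red chips altogether.
After those, each further chip must be red, so 264 + 7 = 271 draws guarantee 7 red chips.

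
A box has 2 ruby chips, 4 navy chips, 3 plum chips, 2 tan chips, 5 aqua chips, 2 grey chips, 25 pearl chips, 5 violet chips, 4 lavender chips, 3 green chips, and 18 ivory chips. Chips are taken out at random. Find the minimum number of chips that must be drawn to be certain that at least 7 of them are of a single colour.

By pigeonhole, put each drawn chip into a box by colour. The largest draw with every box below 7 takes min(count, 6) from each colour; colours with fewer than 6 contribute all they have.
Σ min(cᵢ, 6) = 2 + 4 + 3 + 2 + 5 + 2 + 6 + 5 + 4 + 3 + 6 = 42.
Draw number 42 + 1 = 43 must push one box to 7.

43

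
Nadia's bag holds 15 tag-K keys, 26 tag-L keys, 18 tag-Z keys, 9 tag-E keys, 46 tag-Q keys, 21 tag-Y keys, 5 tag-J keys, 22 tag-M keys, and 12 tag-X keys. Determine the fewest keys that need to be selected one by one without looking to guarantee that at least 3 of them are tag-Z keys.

In the worst case for collecting tag-Z keys, every non-tag-Z key comes out first.
There are 15 + 26 + 9 + 46 + 21 + 5 + 22 + 12 = 156 non-tag-Z keys altogether.
After those, each further key must be tag-Z, so 156 + 3 = 159 draws guarantee 3 tag-Z keys.

159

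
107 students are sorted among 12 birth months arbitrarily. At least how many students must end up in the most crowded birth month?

The 12 birth months are the holes and the 107 students are the pigeons.
If every birth month held at most 8 students, the total would be at most 12 × 8 = 96, which is less than 107.
So some birth month holds at least ⌈107/12⌉ = 9 students.

9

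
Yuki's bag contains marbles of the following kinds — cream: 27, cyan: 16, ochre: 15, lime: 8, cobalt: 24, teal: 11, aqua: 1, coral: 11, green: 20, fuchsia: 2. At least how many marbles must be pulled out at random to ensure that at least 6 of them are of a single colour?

44

The 10 colours are the holes; the marbles drawn are the pigeons.
To avoid 6 of any one colour, the worst case takes at most 5 of each colour, or every marble of a colour that has fewer than 5.
That gives 5 + 5 + 5 + 5 + 5 + 5 + 1 + 5 + 5 + 2 = 43 marbles with no colour reaching 6.
The next marble forces some colour to 6, so 43 + 1 = 44.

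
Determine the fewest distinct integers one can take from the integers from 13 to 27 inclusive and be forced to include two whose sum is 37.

A set avoiding the sum 37 can contain at most one of each pair {x, 37−x}, plus the 3 elements whose complement lies outside the range.
The integers 19, …, 27 (9 of them) are such a set: any two sum to at least 19+20 = 39 > 37.
Any 10th integer completes one of the 6 pairs, so 10 choices force a sum of 37.

10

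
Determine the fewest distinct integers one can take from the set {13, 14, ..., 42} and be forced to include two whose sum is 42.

Group the elements by complementary pair {x, 42−x}: {13,29}, {14,28}, {15,27}, …, giving 8 two-element pairs, the single value 21 (it cannot pair with itself since the integers are distinct), and 13 integers whose partner 42−x falls outside [13,42].
Treating each of those 22 groups as a pigeonhole, one can pick one integer per group — 22 integers — with no two summing to 42.
The 23rd integer lands in an occupied pair, forcing a sum of 42.

23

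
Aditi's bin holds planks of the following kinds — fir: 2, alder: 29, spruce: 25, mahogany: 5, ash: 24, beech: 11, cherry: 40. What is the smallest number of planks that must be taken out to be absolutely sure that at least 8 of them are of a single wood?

Put each drawn plank into a box by wood. The largest draw with every box below 8 takes min(count, 7) from each wood; woods with fewer than 7 contribute all they have.
Σ min(cᵢ, 7) = 2 + 7 + 7 + 5 + 7 + 7 + 7 = 42.
Draw number 42 + 1 = 43 must push one box to 8.

43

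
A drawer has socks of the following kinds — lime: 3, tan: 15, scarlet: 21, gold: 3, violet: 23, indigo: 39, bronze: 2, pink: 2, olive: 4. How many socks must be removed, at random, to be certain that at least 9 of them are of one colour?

47

An adversary could hand out at most 8 socks per colour (5 colours run out sooner): 3 + 8 + 8 + 3 + 8 + 8 + 2 + 2 + 4 = 46 socks and still no colour has 9.
One more sock lands in a colour already at 8, so 47 draws are enough and 46 are not.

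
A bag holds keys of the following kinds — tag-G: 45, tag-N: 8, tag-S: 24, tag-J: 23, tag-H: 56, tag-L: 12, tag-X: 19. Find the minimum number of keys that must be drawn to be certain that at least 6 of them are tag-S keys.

In the worst case for collecting tag-S keys, every non-tag-S key comes out first.
There are 45 + 8 + 23 + 56 + 12 + 19 = 163 non-tag-S keys altogether.
After those, each further key must be tag-S, so 163 + 6 = 169 draws guarantee 6 tag-S keys.

169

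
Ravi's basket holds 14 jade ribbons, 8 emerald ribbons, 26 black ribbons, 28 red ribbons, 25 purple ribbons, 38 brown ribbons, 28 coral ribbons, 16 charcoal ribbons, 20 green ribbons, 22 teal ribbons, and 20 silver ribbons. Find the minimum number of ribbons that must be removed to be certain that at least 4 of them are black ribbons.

In the worst case for collecting black ribbons, every non-black ribbon comes out first.
There are 14 + 8 + 28 + 25 + 38 + 28 + 16 + 20 + 22 + 20 = 219 non-black ribbons altogether.
After those, each further ribbon must be black, so 219 + 4 = 223 draws guarantee 4 black ribbons.

223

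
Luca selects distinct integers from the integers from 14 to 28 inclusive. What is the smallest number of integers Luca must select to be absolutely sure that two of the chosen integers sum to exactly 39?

Two chosen integers sum to 39 exactly when both halves of some pair {x, 39−x} with 14 ≤ x ≤ 39−x ≤ 25 are chosen — 6 such pairs.
The remaining 3 elements (those with no distinct partner in range) can never complete a 39-sum, so the worst case takes all of them and one from each pair: 3 + 6 = 9.
Pigeonhole: the 10th integer has to be the second member of some pair, so 9 + 1 = 10.

10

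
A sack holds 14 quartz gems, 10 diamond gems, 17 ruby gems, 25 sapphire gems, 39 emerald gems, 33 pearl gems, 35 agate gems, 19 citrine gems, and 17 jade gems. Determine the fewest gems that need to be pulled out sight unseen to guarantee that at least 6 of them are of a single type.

An adversary could hand out at most 5 gems per type: 5 + 5 + 5 + 5 + 5 + 5 + 5 + 5 + 5 = 45 gems and still no type has 6.
By pigeonhole, one more gem lands in a type already at 5, so 46 draws are enough and 45 are not.

46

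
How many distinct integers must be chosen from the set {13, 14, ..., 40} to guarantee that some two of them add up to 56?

17

A set avoiding the sum 56 can contain at most one of each pair {x, 56−x}, plus the 4 elements whose complement lies outside the range or equal to its own complement.
The integers 13, …, 28 (16 of them) are such a set: any two sum to at least 13+14 = 27 and at most 27+28 = 55 < 56.
By pigeonhole, any 17th integer completes one of the 12 pairs, so 17 choices force a sum of 56.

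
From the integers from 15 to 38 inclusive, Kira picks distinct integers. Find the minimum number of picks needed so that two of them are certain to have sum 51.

Group the elements by complementary pair {x, 51−x}: {15,36}, {16,35}, {17,34}, …, giving 11 two-element pairs and 2 integers whose partner 51−x falls outside [15,38].
Treating each of those 13 groups as a pigeonhole, one can pick one integer per group — 13 integers — with no two summing to 51.
The 14th integer lands in an occupied pair, forcing a sum of 51.

14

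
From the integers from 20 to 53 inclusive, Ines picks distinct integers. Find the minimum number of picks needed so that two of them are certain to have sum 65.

Two chosen integers sum to 65 exactly when both halves of some pair {x, 65−x} with 20 ≤ x ≤ 65−x ≤ 45 are chosen — 13 such pairs.
The remaining 8 elements (those with no distinct partner in range) can never complete a 65-sum, so the worst case takes all of them and one from each pair: 8 + 13 = 21.
The 22nd integer has to be the second member of some pair, so 21 + 1 = 22.

22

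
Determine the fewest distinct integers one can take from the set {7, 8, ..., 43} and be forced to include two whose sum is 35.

27

Two chosen integers sum to 35 exactly when both halves of some pair {x, 35−x} with 7 ≤ x ≤ 35−x ≤ 28 are chosen — 11 such pairs.
The remaining 15 elements (those with no distinct partner in range) can never complete a 35-sum, so the worst case takes all of them and one from each pair: 15 + 11 = 26.
By pigeonhole, the 27th integer has to be the second member of some pair, so 26 + 1 = 27.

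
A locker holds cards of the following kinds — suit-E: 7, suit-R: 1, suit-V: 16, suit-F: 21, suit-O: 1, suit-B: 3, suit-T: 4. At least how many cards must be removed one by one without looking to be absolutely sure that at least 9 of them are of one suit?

33

The 7 suits are the holes; the cards drawn are the pigeons.
To avoid 9 of any one suit, the worst case takes at most 8 of each suit, or every card of a suit that has fewer than 8.
That gives 7 + 1 + 8 + 8 + 1 + 3 + 4 = 32 cards with no suit reaching 9.
The next card forces some suit to 9, so 32 + 1 = 33.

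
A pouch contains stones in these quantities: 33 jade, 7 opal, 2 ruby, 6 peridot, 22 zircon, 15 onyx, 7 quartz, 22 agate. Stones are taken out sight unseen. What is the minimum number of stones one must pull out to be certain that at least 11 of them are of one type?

63

An adversary could hand out at most 10 stones per type (4 types run out sooner): 10 + 7 + 2 + 6 + 10 + 10 + 7 + 10 = 62 stones and still no type has 11.
By pigeonhole, one more stone lands in a type already at 10, so 63 draws are enough and 62 are not.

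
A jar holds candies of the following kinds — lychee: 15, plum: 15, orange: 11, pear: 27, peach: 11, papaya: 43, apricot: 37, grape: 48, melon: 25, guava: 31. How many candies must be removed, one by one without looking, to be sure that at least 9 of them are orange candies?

261

In the worst case for collecting orange candies, every non-orange candy comes out first.
There are 15 + 15 + 27 + 11 + 43 + 37 + 48 + 25 + 31 = 252 non-orange candies altogether.
After those, each further candy must be orange, so 252 + 9 = 261 draws guarantee 9 orange candies.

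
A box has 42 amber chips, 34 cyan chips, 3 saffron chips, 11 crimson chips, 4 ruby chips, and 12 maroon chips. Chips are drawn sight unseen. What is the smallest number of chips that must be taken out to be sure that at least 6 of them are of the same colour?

28

By the pigeonhole principle, put each drawn chip into a box by colour. The largest draw with every box below 6 takes min(count, 5) from each colour; colours with fewer than 5 contribute all they have.
Σ min(cᵢ, 5) = 5 + 5 + 3 + 5 + 4 + 5 = 27.
Draw number 27 + 1 = 28 must push one box to 6.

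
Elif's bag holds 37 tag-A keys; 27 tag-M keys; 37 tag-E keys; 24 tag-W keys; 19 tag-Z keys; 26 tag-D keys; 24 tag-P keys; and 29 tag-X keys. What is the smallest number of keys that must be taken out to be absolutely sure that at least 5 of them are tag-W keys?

In the worst case for collecting tag-W keys, every non-tag-W key comes out first.
There are 37 + 27 + 37 + 19 + 26 + 24 + 29 = 199 non-tag-W keys altogether.
After those, each further key must be tag-W, so 199 + 5 = 204 draws guarantee 5 tag-W keys.

204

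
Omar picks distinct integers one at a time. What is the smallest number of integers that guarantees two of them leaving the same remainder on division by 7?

8

By pigeonhole, the 7 residue classes mod 7 are the pigeonholes.
With 7 integers one could put 1 in each residue class and have no class reach 2.
The 8th integer pushes some class to 2, so 7·1 + 1 = 8.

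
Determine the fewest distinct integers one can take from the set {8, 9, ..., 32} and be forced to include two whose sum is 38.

15

A set avoiding the sum 38 can contain at most one of each pair {x, 38−x}, plus the 3 elements whose complement lies outside the range or equal to its own complement.
The integers 19, …, 32 (14 of them) are such a set: any two sum to at least 19+20 = 39 > 38.
Any 15th integer completes one of the 11 pairs, so 15 choices force a sum of 38.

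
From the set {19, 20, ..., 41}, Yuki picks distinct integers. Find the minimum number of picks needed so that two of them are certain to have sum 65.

Group the elements by complementary pair {x, 65−x}: {24,41}, {25,40}, {26,39}, …, giving 9 two-element pairs and 5 integers whose partner 65−x falls outside [19,41].
Pigeonhole: treating each of those 14 groups as a pigeonhole, one can pick one integer per group — 14 integers — with no two summing to 65.
The 15th integer lands in an occupied pair, forcing a sum of 65.

15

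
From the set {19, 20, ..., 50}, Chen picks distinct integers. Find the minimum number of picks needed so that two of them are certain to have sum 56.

Group the elements by complementary pair {x, 56−x}: {19,37}, {20,36}, {21,35}, …, giving 9 two-element pairs, the single value 28 (it cannot pair with itself since the integers are distinct), and 13 integers whose partner 56−x falls outside [19,50].
By the pigeonhole principle, treating each of those 23 groups as a pigeonhole, one can pick one integer per group — 23 integers — with no two summing to 56.
The 24th integer lands in an occupied pair, forcing a sum of 56.

24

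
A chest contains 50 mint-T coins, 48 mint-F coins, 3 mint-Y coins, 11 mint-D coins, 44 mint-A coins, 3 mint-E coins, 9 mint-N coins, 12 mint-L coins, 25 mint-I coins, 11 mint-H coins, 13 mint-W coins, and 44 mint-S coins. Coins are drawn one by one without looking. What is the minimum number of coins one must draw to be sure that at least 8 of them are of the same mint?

The 12 mints are the holes; the coins drawn are the pigeons.
To avoid 8 of any one mint, the worst case takes at most 7 of each mint, or every coin of a mint that has fewer than 7.
That gives 7 + 7 + 3 + 7 + 7 + 3 + 7 + 7 + 7 + 7 + 7 + 7 = 76 coins with no mint reaching 8.
The next coin forces some mint to 8, so 76 + 1 = 77.

77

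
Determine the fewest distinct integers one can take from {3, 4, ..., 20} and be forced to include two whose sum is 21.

A set avoiding the sum 21 can contain at most one of each pair {x, 21−x}, plus the 2 elements whose complement lies outside the range.
The integers 11, …, 20 (10 of them) are such a set: any two sum to at least 11+12 = 23 > 21.
Pigeonhole: any 11th integer completes one of the 8 pairs, so 11 choices force a sum of 21.

11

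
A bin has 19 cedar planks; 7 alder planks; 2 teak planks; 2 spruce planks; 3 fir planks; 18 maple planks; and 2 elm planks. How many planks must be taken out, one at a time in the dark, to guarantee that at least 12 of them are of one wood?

An adversary could hand out at most 11 planks per wood (5 woods run out sooner): 11 + 7 + 2 + 2 + 3 + 11 + 2 = 38 planks and still no wood has 12.
Pigeonhole: one more plank lands in a wood already at 11, so 39 draws are enough and 38 are not.

39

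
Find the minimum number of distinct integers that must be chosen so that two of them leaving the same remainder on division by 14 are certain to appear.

15

By pigeonhole, the 14 residue classes mod 14 are the pigeonholes.
With 14 integers one could put 1 in each residue class and have no class reach 2.
The 15th integer pushes some class to 2, so 14·1 + 1 = 15.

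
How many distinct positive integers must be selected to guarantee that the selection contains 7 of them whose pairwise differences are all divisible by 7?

43

Integers whose pairwise differences are multiples of 7 are exactly those sharing a remainder mod 7. By pigeonhole, the 7 residue classes mod 7 are the pigeonholes.
With 42 integers one could put 6 in each residue class and have no class reach 7.
The 43rd integer pushes some class to 7, so 7·6 + 1 = 43.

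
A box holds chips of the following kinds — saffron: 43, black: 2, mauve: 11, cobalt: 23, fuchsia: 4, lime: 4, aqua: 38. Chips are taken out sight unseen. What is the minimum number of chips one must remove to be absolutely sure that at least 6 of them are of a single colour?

An adversary could hand out at most 5 chips per colour (black, fuchsia, lime run out sooner): 5 + 2 + 5 + 5 + 4 + 4 + 5 = 30 chips and still no colour has 6.
By the pigeonhole principle, one more chip lands in a colour already at 5, so 31 draws are enough and 30 are not.

31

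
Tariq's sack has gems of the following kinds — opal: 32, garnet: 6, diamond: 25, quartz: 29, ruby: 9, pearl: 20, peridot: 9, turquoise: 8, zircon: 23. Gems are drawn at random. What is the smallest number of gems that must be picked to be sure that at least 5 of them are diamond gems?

141

In the worst case for collecting diamond gems, every non-diamond gem comes out first.
There are 32 + 6 + 29 + 9 + 20 + 9 + 8 + 23 = 136 non-diamond gems altogether.
After those, each further gem must be diamond, so 136 + 5 = 141 draws guarantee 5 diamond gems.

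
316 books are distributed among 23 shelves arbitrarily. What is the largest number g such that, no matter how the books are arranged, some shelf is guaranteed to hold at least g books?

14

Pigeonhole: the 23 shelves are the holes and the 316 books are the pigeons.
If every shelf held at most 13 books, the total would be at most 23 × 13 = 299, which is less than 316.
So some shelf holds at least ⌈316/23⌉ = 14 books.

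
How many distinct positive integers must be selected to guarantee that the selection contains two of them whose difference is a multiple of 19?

Integers whose pairwise differences are multiples of 19 are exactly those sharing a remainder mod 19. Pigeonhole: the 19 residue classes mod 19 are the pigeonholes.
With 19 integers one could put 1 in each residue class and have no class reach 2.
The 20th integer pushes some class to 2, so 19·1 + 1 = 20.

20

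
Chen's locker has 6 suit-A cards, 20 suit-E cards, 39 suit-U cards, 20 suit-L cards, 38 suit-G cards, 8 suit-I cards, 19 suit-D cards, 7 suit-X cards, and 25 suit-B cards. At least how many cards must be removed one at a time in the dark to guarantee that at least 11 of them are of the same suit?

82

Put each drawn card into a box by suit. The largest draw with every box below 11 takes min(count, 10) from each suit; suits with fewer than 10 contribute all they have.
Σ min(cᵢ, 10) = 6 + 10 + 10 + 10 + 10 + 8 + 10 + 7 + 10 = 81.
Draw number 81 + 1 = 82 must push one box to 11.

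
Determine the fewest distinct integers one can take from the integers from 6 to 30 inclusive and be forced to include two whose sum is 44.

18

A set avoiding the sum 44 can contain at most one of each pair {x, 44−x}, plus the 9 elements whose complement lies outside the range or equal to its own complement.
The integers 6, …, 22 (17 of them) are such a set: any two sum to at least 6+7 = 13 and at most 21+22 = 43 < 44.
Any 18th integer completes one of the 8 pairs, so 18 choices force a sum of 44.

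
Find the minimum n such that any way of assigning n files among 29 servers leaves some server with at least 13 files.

With 348 files one could put exactly 12 in each of the 29 servers, and no server would reach 13.
One more file must land in a server that already has 12, giving it 13.
So 29 × 12 + 1 = 349 files are required.

349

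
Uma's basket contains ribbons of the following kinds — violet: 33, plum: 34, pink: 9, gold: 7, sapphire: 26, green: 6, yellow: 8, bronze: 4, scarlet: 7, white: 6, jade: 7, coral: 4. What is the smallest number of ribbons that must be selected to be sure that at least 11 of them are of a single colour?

89

An adversary could hand out at most 10 ribbons per colour (9 colours run out sooner): 10 + 10 + 9 + 7 + 10 + 6 + 8 + 4 + 7 + 6 + 7 + 4 = 88 ribbons and still no colour has 11.
One more ribbon lands in a colour already at 10, so 89 draws are enough and 88 are not.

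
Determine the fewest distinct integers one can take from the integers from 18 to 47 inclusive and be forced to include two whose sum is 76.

22

Group the elements by complementary pair {x, 76−x}: {29,47}, {30,46}, {31,45}, …, giving 9 two-element pairs, the single value 38 (it cannot pair with itself since the integers are distinct), and 11 integers whose partner 76−x falls outside [18,47].
By pigeonhole, treating each of those 21 groups as a pigeonhole, one can pick one integer per group — 21 integers — with no two summing to 76.
The 22nd integer lands in an occupied pair, forcing a sum of 76.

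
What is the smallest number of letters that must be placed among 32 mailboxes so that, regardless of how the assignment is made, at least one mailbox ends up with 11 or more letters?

With 320 letters one could put exactly 10 in each of the 32 mailboxes, and no mailbox would reach 11.
Pigeonhole: one more letter must land in a mailbox that already has 10, giving it 11.
So 32 × 10 + 1 = 321 letters are required.

321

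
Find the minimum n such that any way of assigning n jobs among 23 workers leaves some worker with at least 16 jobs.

With 345 jobs one could put exactly 15 in each of the 23 workers, and no worker would reach 16.
One more job must land in a worker that already has 15, giving it 16.
So 23 × 15 + 1 = 346 jobs are required.

346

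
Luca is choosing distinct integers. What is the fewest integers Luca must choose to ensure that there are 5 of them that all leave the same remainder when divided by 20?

81

The 20 residue classes mod 20 are the pigeonholes.
With 80 integers one could put 4 in each residue class and have no class reach 5.
The 81st integer pushes some class to 5, so 20·4 + 1 = 81.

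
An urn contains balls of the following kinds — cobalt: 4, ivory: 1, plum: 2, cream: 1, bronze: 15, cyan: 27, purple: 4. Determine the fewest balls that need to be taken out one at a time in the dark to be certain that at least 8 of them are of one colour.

An adversary could hand out at most 7 balls per colour (5 colours run out sooner): 4 + 1 + 2 + 1 + 7 + 7 + 4 = 26 balls and still no colour has 8.
One more ball lands in a colour already at 7, so 27 draws are enough and 26 are not.

27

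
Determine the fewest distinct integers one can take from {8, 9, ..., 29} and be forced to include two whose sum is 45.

Two chosen integers sum to 45 exactly when both halves of some pair {x, 45−x} with 16 ≤ x ≤ 45−x ≤ 29 are chosen — 7 such pairs.
The remaining 8 elements (those with no distinct partner in range) can never complete a 45-sum, so the worst case takes all of them and one from each pair: 8 + 7 = 15.
Pigeonhole: the 16th integer has to be the second member of some pair, so 15 + 1 = 16.

16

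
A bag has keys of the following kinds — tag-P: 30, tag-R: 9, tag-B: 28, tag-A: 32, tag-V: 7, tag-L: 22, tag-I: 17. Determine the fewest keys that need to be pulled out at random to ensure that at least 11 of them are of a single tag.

An adversary could hand out at most 10 keys per tag (tag-R, tag-V run out sooner): 10 + 9 + 10 + 10 + 7 + 10 + 10 = 66 keys and still no tag has 11.
One more key lands in a tag already at 10, so 67 draws are enough and 66 are not.

67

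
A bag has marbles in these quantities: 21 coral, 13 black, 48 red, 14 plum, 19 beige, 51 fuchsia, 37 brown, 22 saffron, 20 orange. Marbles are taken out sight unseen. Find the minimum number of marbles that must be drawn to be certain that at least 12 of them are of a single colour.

By the pigeonhole principle, put each drawn marble into a box by colour. The largest draw with every box below 12 takes min(count, 11) from each colour.
Σ min(cᵢ, 11) = 11 + 11 + 11 + 11 + 11 + 11 + 11 + 11 + 11 = 99.
Draw number 99 + 1 = 100 must push one box to 12.

100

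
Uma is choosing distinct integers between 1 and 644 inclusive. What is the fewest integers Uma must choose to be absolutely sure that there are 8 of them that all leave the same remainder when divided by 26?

183

By pigeonhole, the 26 residue classes mod 26 are the pigeonholes.
With 182 integers one could put 7 in each residue class and have no class reach 8.
The 183rd integer pushes some class to 8, so 26·7 + 1 = 183.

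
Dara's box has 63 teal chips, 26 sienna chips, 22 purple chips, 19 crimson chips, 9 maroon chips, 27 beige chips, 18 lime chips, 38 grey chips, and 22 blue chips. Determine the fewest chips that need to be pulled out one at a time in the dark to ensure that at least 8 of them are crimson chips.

In the worst case for collecting crimson chips, every non-crimson chip comes out first.
There are 63 + 26 + 22 + 9 + 27 + 18 + 38 + 22 = 225 non-crimson chips altogether.
After those, each further chip must be crimson, so 225 + 8 = 233 draws guarantee 8 crimson chips.

233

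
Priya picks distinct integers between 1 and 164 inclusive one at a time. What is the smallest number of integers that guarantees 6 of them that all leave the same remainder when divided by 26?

131

The 26 residue classes mod 26 are the pigeonholes.
With 130 integers one could put 5 in each residue class and have no class reach 6.
The 131st integer pushes some class to 6, so 26·5 + 1 = 131.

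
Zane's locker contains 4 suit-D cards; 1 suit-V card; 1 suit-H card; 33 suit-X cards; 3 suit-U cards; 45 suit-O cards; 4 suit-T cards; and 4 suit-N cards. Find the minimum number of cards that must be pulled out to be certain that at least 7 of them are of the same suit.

Put each drawn card into a box by suit. The largest draw with every box below 7 takes min(count, 6) from each suit; suits with fewer than 6 contribute all they have.
Σ min(cᵢ, 6) = 4 + 1 + 1 + 6 + 3 + 6 + 4 + 4 = 29.
Draw number 29 + 1 = 30 must push one box to 7.

30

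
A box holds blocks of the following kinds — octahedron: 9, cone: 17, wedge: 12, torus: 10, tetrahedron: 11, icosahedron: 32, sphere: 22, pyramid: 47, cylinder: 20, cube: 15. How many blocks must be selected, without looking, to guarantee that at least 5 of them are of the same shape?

41

An adversary could hand out at most 4 blocks per shape: 4 + 4 + 4 + 4 + 4 + 4 + 4 + 4 + 4 + 4 = 40 blocks and still no shape has 5.
One more block lands in a shape already at 4, so 41 draws are enough and 40 are not.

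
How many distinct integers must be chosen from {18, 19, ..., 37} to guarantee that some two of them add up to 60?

A set avoiding the sum 60 can contain at most one of each pair {x, 60−x}, plus the 6 elements whose complement lies outside the range or equal to its own complement.
The integers 18, …, 30 (13 of them) are such a set: any two sum to at least 18+19 = 37 and at most 29+30 = 59 < 60.
Any 14th integer completes one of the 7 pairs, so 14 choices force a sum of 60.

14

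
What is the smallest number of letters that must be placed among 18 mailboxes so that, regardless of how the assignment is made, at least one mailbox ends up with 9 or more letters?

With 144 letters one could put exactly 8 in each of the 18 mailboxes, and no mailbox would reach 9.
One more letter must land in a mailbox that already has 8, giving it 9.
So 18 × 8 + 1 = 145 letters are required.

145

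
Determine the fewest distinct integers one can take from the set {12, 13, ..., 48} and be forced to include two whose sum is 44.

28

A set avoiding the sum 44 can contain at most one of each pair {x, 44−x}, plus the 17 elements whose complement lies outside the range or equal to its own complement.
The integers 22, …, 48 (27 of them) are such a set: any two sum to at least 22+23 = 45 > 44.
Any 28th integer completes one of the 10 pairs, so 28 choices force a sum of 44.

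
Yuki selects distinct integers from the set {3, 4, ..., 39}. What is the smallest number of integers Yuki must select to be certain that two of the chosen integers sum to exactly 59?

28

Group the elements by complementary pair {x, 59−x}: {20,39}, {21,38}, {22,37}, …, giving 10 two-element pairs and 17 integers whose partner 59−x falls outside [3,39].
Treating each of those 27 groups as a pigeonhole, one can pick one integer per group — 27 integers — with no two summing to 59.
The 28th integer lands in an occupied pair, forcing a sum of 59.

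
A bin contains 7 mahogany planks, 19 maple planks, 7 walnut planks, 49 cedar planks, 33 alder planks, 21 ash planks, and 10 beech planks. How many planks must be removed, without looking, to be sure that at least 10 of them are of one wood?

An adversary could hand out at most 9 planks per wood (mahogany, walnut run out sooner): 7 + 9 + 7 + 9 + 9 + 9 + 9 = 59 planks and still no wood has 10.
Pigeonhole: one more plank lands in a wood already at 9, so 60 draws are enough and 59 are not.

60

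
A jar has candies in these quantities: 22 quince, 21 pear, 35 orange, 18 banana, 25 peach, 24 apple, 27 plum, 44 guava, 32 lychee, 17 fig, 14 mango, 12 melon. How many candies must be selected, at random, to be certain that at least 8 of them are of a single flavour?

85

An adversary could hand out at most 7 candies per flavour: 7 + 7 + 7 + 7 + 7 + 7 + 7 + 7 + 7 + 7 + 7 + 7 = 84 candies and still no flavour has 8.
One more candy lands in a flavour already at 7, so 85 draws are enough and 84 are not.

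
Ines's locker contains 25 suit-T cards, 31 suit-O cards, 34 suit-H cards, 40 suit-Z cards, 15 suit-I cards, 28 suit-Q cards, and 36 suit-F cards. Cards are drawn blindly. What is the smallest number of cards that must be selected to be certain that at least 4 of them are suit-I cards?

198

In the worst case for collecting suit-I cards, every non-suit-I card comes out first.
There are 25 + 31 + 34 + 40 + 28 + 36 = 194 non-suit-I cards altogether.
After those, each further card must be suit-I, so 194 + 4 = 198 draws guarantee 4 suit-I cards.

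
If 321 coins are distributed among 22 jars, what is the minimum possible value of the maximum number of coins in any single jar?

15

By pigeonhole, the 22 jars are the holes and the 321 coins are the pigeons.
If every jar held at most 14 coins, the total would be at most 22 × 14 = 308, which is less than 321.
So some jar holds at least ⌈321/22⌉ = 15 coins.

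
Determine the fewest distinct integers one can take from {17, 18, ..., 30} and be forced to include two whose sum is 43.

Group the elements by complementary pair {x, 43−x}: {17,26}, {18,25}, {19,24}, …, giving 5 two-element pairs and 4 integers whose partner 43−x falls outside [17,30].
Treating each of those 9 groups as a pigeonhole, one can pick one integer per group — 9 integers — with no two summing to 43.
The 10th integer lands in an occupied pair, forcing a sum of 43.

10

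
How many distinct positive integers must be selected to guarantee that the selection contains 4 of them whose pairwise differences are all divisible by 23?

70

Integers whose pairwise differences are multiples of 23 are exactly those sharing a remainder mod 23. The 23 residue classes mod 23 are the pigeonholes.
With 69 integers one could put 3 in each residue class and have no class reach 4.
The 70th integer pushes some class to 4, so 23·3 + 1 = 70.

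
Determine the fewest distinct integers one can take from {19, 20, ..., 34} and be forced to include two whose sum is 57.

11

Two chosen integers sum to 57 exactly when both halves of some pair {x, 57−x} with 23 ≤ x ≤ 57−x ≤ 34 are chosen — 6 such pairs.
The remaining 4 elements (those with no distinct partner in range) can never complete a 57-sum, so the worst case takes all of them and one from each pair: 4 + 6 = 10.
The 11th integer has to be the second member of some pair, so 10 + 1 = 11.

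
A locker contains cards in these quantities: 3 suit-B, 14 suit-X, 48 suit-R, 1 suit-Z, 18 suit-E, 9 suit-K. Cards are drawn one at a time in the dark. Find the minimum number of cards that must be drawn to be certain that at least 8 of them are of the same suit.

33

An adversary could hand out at most 7 cards per suit (suit-B, suit-Z run out sooner): 3 + 7 + 7 + 1 + 7 + 7 = 32 cards and still no suit has 8.
One more card lands in a suit already at 7, so 33 draws are enough and 32 are not.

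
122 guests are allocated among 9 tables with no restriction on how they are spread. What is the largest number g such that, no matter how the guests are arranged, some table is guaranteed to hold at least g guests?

By pigeonhole, the 9 tables are the holes and the 122 guests are the pigeons.
If every table held at most 13 guests, the total would be at most 9 × 13 = 117, which is less than 122.
So some table holds at least ⌈122/9⌉ = 14 guests.

14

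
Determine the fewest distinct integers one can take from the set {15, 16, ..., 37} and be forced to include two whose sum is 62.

18

A set avoiding the sum 62 can contain at most one of each pair {x, 62−x}, plus the 11 elements whose complement lies outside the range or equal to its own complement.
The integers 15, …, 31 (17 of them) are such a set: any two sum to at least 15+16 = 31 and at most 30+31 = 61 < 62.
Pigeonhole: any 18th integer completes one of the 6 pairs, so 18 choices force a sum of 62.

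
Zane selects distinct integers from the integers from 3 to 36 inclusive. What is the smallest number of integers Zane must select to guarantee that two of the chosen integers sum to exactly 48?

Two chosen integers sum to 48 exactly when both halves of some pair {x, 48−x} with 12 ≤ x ≤ 48−x ≤ 36 are chosen — 12 such pairs.
The remaining 10 elements (those with no distinct partner in range) can never complete a 48-sum, so the worst case takes all of them and one from each pair: 10 + 12 = 22.
The 23rd integer has to be the second member of some pair, so 22 + 1 = 23.

23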